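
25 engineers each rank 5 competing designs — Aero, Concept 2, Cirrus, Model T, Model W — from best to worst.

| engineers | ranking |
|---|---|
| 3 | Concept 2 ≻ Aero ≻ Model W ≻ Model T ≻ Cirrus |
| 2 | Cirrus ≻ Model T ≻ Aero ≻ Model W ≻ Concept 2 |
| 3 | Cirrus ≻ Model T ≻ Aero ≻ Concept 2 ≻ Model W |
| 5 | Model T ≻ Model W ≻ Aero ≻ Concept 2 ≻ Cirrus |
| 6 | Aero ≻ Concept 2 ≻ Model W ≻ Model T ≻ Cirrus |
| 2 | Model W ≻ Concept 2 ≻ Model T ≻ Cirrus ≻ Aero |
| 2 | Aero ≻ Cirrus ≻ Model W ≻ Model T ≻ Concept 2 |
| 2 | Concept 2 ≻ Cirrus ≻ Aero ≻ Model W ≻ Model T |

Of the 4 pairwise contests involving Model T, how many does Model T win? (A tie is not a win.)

1

Model T against each rival (25 engineers):
Model T vs Aero: Aero, 13–12.
Model T vs Concept 2: Model T is ranked higher on 2+3+5+2 = 12 ballots, Concept 2 on 13. Concept 2 wins 13–12.
Model T vs Cirrus: Model T wins 16–9.
Model T vs Model W: Model T preferred on 2+3+5 = 10 ballots; Model W wins 15–10.
Model T beats Cirrus; loses to Aero, Concept 2, Model W — 1 pairwise win.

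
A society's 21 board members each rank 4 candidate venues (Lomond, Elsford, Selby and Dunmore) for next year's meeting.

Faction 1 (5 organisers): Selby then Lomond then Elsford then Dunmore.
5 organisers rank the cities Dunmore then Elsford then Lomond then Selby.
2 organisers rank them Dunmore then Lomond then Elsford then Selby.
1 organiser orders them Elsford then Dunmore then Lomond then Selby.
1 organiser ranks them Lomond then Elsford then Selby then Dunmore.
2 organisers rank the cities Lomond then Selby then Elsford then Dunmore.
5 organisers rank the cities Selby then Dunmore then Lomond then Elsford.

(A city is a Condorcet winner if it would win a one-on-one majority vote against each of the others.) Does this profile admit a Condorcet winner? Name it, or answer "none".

none

Pairwise majorities:
Lomond vs Elsford: Lomond is ranked higher on 5+2+1+2+5 = 15 ballots, Elsford on 6. Lomond wins 15–6.
Lomond vs Selby: Lomond preferred on 5+2+1+1+2 = 11 ballots; Lomond wins 11–10.
Lomond vs Dunmore: Lomond preferred on 5+1+2 = 8 ballots; Dunmore wins 13–8.
Elsford vs Selby: 5+2+1+1 = 9 for Elsford, 12 for Selby — Selby by 12–9.
Elsford vs Dunmore: Elsford preferred on 5+1+1+2 = 9 ballots; Dunmore wins 12–9.
Selby vs Dunmore: 13 to 8, Selby.
Each city drops at least one matchup (Lomond loses to Dunmore; Elsford loses to Lomond; Selby loses to Lomond; Dunmore loses to Selby); the cycle Lomond → Selby → Dunmore → Lomond rules out a Condorcet winner.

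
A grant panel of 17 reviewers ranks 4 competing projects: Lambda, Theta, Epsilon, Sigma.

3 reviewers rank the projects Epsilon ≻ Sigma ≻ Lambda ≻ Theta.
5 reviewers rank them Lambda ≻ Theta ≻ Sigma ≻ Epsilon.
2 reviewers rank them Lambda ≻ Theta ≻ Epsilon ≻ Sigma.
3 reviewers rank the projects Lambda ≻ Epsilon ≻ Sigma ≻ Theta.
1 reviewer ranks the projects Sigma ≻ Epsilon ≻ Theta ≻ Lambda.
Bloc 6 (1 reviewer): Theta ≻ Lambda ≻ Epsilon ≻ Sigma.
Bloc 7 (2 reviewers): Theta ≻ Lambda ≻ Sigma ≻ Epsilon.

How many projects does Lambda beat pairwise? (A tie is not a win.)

3

Lambda against each rival (17 reviewers):
Lambda vs Theta: Lambda wins 13–4.
Lambda vs Epsilon: Lambda, 13–4.
Lambda vs Sigma: 13 to 4, Lambda.
Lambda beats Theta, Epsilon, Sigma — 3 pairwise wins.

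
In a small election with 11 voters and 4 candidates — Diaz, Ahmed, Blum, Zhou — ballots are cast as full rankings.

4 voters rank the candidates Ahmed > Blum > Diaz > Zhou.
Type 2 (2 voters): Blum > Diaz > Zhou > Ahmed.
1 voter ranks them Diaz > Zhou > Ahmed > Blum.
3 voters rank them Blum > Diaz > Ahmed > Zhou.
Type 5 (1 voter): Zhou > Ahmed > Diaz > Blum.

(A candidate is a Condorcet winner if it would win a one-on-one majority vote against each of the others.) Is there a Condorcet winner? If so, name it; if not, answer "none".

Head-to-head results (11 voters):
Diaz vs Ahmed: Diaz, 6–5.
Diaz–Blum: Blum 9–2.
Diaz–Zhou: Diaz 10–1.
Ahmed vs Blum: Ahmed, 6–5.
Ahmed–Zhou: Ahmed 7–4.
Blum vs Zhou: Blum, 9–2.
Each candidate drops at least one matchup (Diaz loses to Blum; Ahmed loses to Diaz; Blum loses to Ahmed; Zhou loses to Diaz); the cycle Diaz > Ahmed > Blum > Diaz rules out a Condorcet winner.

none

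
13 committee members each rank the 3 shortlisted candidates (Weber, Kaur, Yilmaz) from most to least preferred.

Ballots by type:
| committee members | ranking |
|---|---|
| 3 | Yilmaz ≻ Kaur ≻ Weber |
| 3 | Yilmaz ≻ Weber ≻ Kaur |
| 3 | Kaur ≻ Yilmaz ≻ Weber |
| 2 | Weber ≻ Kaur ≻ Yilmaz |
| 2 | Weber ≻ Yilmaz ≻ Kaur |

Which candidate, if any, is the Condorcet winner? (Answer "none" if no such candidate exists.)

Pairwise majorities:
Weber vs Kaur: Weber, 7–6.
Weber vs Yilmaz: Yilmaz, 9–4.
Kaur vs Yilmaz: Yilmaz wins 8–5.
Only Yilmaz has no losses; Yilmaz is the Condorcet winner.

Yilmaz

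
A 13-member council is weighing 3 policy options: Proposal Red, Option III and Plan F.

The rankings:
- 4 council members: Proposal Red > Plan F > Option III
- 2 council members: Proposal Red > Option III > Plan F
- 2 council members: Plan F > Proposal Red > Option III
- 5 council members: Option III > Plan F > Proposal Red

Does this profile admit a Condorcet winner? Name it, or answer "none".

Pairwise majorities:
Proposal Red vs Option III: Proposal Red wins 8–5.
Proposal Red vs Plan F: Plan F, 7–6.
Option III–Plan F: Option III 7–6.
Every option loses at least once (Proposal Red loses to Plan F; Option III loses to Proposal Red; Plan F loses to Option III). The majority relation contains the cycle Proposal Red → Option III → Plan F → Proposal Red, so there is no Condorcet winner.

none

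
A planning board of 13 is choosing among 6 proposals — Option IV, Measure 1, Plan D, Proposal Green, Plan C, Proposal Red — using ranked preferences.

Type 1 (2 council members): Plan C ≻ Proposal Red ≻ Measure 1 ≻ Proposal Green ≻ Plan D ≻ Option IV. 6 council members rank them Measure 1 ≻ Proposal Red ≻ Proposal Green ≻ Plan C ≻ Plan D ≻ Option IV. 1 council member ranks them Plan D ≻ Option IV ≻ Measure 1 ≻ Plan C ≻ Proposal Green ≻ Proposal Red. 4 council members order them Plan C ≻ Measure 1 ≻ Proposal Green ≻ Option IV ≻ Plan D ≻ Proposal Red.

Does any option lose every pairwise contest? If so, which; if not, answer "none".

Option IV

Head-to-head results (13 council members):
Option IV vs Measure 1: 1 for Option IV, 12 for Measure 1 — Measure 1 by 12–1.
Option IV vs Plan D: Plan D, 9–4.
Option IV vs Proposal Green: Proposal Green, 12–1.
Option IV vs Plan C: Plan C wins 12–1.
Option IV vs Proposal Red: Proposal Red wins 8–5.
Measure 1 vs Plan D: Measure 1 preferred on 2+6+4 = 12 ballots; Measure 1 wins 12–1.
Measure 1 vs Proposal Green: Measure 1 is ranked higher on 2+6+1+4 = 13 ballots, Proposal Green on 0. Measure 1 wins 13–0.
Measure 1–Plan C: Measure 1 7–6.
Measure 1 vs Proposal Red: 11 to 2, Measure 1.
Plan D vs Proposal Green: 1 for Plan D, 12 for Proposal Green — Proposal Green by 12–1.
Plan D vs Plan C: 1 to 12, Plan C.
Plan D vs Proposal Red: 1+4 = 5 for Plan D, 8 for Proposal Red — Proposal Red by 8–5.
Proposal Green vs Plan C: Proposal Green is ranked higher on 6 ballots, Plan C on 7. Plan C wins 7–6.
Proposal Green vs Proposal Red: 5 to 8, Proposal Red.
Plan C vs Proposal Red: Plan C preferred on 2+1+4 = 7 ballots; Plan C wins 7–6.
Only Option IV has no wins; Option IV is the Condorcet loser.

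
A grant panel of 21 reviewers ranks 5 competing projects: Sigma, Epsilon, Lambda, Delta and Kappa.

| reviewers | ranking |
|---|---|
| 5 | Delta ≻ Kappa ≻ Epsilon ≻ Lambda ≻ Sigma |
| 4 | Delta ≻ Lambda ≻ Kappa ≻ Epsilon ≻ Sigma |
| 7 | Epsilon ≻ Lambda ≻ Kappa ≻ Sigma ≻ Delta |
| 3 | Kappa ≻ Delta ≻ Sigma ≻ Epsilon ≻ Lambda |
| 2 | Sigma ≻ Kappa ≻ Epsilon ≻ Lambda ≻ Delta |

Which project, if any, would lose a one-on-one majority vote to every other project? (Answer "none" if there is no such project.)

Sigma

Pairwise majorities:
Sigma vs Epsilon: 5 to 16, Epsilon.
Sigma vs Lambda: 5 to 16, Lambda.
Sigma–Delta: Delta 12–9.
Sigma vs Kappa: Kappa, 19–2.
Epsilon vs Lambda: 17 to 4, Epsilon.
Epsilon vs Delta: 9 to 12, Delta.
Epsilon vs Kappa: Epsilon preferred on 7 ballots; Kappa wins 14–7.
Lambda vs Delta: Lambda is ranked higher on 7+2 = 9 ballots, Delta on 12. Delta wins 12–9.
Lambda vs Kappa: Lambda, 11–10.
Delta vs Kappa: Delta is ranked higher on 5+4 = 9 ballots, Kappa on 12. Kappa wins 12–9.
Only Sigma has no wins; Sigma is the Condorcet loser.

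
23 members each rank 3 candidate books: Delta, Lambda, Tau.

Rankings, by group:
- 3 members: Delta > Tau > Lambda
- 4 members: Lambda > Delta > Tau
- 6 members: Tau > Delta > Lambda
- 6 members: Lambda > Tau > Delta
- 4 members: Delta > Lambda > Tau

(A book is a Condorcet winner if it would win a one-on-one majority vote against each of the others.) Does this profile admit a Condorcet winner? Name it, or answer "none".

Head-to-head results (23 members):
Delta vs Lambda: 13 to 10, Delta.
Delta vs Tau: 11 to 12, Tau.
Lambda vs Tau: 14 to 9, Lambda.
Each book drops at least one matchup (Delta loses to Tau; Lambda loses to Delta; Tau loses to Lambda); the cycle Delta beats Lambda beats Tau beats Delta rules out a Condorcet winner.

none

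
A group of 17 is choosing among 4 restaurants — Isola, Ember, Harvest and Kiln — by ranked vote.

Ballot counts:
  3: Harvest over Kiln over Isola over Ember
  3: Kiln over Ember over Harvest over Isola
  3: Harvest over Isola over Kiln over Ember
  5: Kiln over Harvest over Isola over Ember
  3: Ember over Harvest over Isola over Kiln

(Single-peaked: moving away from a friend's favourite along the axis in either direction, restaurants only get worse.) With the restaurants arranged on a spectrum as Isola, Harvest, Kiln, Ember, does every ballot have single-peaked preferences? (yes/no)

Axis positions: Isola=1, Harvest=2, Kiln=3, Ember=4.
Group 1 (peak Harvest at position 2): ranking walks positions 2-3-1-4, expanding outward from the peak — single-peaked.
Group 2 (peak Kiln at position 3): ranking walks positions 3-4-2-1, expanding outward from the peak — single-peaked.
Group 3 (peak Harvest at position 2): ranking walks positions 2-1-3-4, expanding outward from the peak — single-peaked.
Group 4 (peak Kiln at position 3): ranking walks positions 3-2-1-4, expanding outward from the peak — single-peaked.
Group 5: ranking walks positions 4-2-1-3; Harvest is ranked above Kiln even though Kiln lies between Harvest and the peak Ember on the axis — preferences dip and rise again. Not single-peaked.
Group 5 violates single-peakedness, so the profile is not single-peaked on this axis.

no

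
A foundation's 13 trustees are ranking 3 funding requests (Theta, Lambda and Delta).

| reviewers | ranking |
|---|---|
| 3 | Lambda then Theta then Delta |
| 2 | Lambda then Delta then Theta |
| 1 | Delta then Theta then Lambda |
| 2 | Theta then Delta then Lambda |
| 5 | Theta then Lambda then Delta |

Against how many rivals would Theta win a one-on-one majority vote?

2

Theta against each rival (13 reviewers):
Theta vs Lambda: 8 to 5, Theta.
Theta vs Delta: Theta preferred on 3+2+5 = 10 ballots; Theta wins 10–3.
Theta beats Lambda, Delta — 2 pairwise wins.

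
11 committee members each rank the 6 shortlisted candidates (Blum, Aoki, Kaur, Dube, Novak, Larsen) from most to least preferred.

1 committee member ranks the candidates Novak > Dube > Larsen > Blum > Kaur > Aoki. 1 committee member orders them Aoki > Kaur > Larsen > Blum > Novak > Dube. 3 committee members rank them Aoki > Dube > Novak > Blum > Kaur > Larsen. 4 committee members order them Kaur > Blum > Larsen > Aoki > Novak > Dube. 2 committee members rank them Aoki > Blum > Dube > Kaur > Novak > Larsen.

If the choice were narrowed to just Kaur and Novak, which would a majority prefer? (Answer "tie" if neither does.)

Kaur

Ballots ranking Kaur above Novak: 1 + 4 + 2 = 7.
Ballots ranking Novak above Kaur: 11 − 7 = 4.
Kaur wins the head-to-head 7–4.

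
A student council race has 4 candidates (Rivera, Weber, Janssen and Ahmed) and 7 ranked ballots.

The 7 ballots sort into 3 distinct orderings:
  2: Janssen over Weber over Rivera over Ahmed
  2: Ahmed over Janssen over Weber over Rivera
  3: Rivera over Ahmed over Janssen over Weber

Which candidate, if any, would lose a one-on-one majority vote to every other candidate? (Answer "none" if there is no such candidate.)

none

Pairwise majorities:
Rivera vs Weber: 3 for Rivera, 4 for Weber — Weber by 4–3.
Rivera vs Janssen: Rivera preferred on 3 ballots; Janssen wins 4–3.
Rivera vs Ahmed: Rivera wins 5–2.
Weber vs Janssen: 0 for Weber, 7 for Janssen — Janssen by 7–0.
Weber vs Ahmed: 2 for Weber, 5 for Ahmed — Ahmed by 5–2.
Janssen vs Ahmed: Ahmed, 5–2.
No candidate is winless: Rivera beats Ahmed; Weber beats Rivera; Janssen beats Rivera; Ahmed beats Weber. There is no Condorcet loser.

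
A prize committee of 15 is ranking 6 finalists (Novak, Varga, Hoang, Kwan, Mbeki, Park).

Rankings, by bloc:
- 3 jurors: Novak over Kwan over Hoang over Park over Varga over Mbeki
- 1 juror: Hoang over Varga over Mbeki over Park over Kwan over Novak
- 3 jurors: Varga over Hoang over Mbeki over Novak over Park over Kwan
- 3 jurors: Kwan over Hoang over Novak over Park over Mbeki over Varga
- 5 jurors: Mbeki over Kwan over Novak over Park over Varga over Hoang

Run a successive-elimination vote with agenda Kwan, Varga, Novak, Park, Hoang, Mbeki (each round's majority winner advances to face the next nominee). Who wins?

Round 1: Kwan vs Varga — 11–4, Kwan advances.
Round 2: Kwan vs Novak — 9–6, Kwan advances.
Round 3: Kwan vs Park — 11–4, Kwan advances.
Round 4: Kwan vs Hoang — 11–4, Kwan advances.
Round 5: Kwan vs Mbeki — 6–9, Mbeki advances.
The agenda winner is Mbeki.

Mbeki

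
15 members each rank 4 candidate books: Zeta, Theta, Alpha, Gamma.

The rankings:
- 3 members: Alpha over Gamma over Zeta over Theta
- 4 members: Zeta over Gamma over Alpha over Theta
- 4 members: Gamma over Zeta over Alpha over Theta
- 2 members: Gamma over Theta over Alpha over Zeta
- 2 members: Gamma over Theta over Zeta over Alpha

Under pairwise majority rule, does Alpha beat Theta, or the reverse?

Alpha

Ballots ranking Alpha above Theta: 3 + 4 + 4 = 11.
Ballots ranking Theta above Alpha: 15 − 11 = 4.
Alpha wins the head-to-head 11–4.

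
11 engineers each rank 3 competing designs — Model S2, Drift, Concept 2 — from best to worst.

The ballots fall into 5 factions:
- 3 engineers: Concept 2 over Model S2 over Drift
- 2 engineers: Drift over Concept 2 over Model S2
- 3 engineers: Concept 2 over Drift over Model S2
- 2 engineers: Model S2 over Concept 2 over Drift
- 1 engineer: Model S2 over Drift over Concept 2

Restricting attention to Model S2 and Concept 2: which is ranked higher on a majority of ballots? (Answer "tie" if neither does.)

Ballots ranking Model S2 above Concept 2: 2 + 1 = 3.
Ballots ranking Concept 2 above Model S2: 11 − 3 = 8.
Concept 2 wins the head-to-head 8–3.

Concept 2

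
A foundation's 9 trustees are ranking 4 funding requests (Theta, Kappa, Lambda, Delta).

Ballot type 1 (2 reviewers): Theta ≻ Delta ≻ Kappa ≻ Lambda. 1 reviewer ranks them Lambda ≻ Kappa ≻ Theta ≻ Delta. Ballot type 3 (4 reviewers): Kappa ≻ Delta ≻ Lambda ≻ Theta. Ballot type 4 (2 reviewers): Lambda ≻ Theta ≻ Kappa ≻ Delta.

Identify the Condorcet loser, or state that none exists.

Pairwise majorities:
Theta–Kappa: Kappa 5–4.
Theta vs Lambda: 2 to 7, Lambda.
Theta–Delta: Theta 5–4.
Kappa vs Lambda: 6 to 3, Kappa.
Kappa vs Delta: 1+4+2 = 7 for Kappa, 2 for Delta — Kappa by 7–2.
Lambda vs Delta: 3 to 6, Delta.
No project is winless: Theta beats Delta; Kappa beats Theta; Lambda beats Theta; Delta beats Lambda. There is no Condorcet loser.

none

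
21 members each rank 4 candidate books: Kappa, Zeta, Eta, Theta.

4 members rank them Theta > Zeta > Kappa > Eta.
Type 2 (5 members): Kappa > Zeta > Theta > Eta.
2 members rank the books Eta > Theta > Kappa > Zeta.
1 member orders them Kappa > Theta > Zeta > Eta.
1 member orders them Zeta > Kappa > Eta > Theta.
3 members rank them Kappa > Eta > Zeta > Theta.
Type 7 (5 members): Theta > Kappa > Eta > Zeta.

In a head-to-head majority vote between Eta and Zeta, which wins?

Ballots ranking Eta above Zeta: 2 + 3 + 5 = 10.
Ballots ranking Zeta above Eta: 21 − 10 = 11.
Zeta wins the head-to-head 11–10.

Zeta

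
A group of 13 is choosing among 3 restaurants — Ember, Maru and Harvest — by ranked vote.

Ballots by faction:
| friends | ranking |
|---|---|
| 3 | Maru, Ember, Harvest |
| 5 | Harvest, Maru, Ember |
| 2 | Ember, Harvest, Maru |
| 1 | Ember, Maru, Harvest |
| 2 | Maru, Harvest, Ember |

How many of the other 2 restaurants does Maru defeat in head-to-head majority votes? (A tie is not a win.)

1

Maru against each rival (13 friends):
Maru vs Ember: Maru is ranked higher on 3+5+2 = 10 ballots, Ember on 3. Maru wins 10–3.
Maru vs Harvest: Harvest wins 7–6.
Maru beats Ember; loses to Harvest — 1 pairwise win.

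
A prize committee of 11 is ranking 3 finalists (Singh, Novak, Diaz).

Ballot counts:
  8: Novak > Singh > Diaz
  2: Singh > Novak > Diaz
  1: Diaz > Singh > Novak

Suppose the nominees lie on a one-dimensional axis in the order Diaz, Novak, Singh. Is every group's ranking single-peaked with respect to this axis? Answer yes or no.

no

Axis positions: Diaz=1, Novak=2, Singh=3.
Group 1 (peak Novak at position 2): ranking walks positions 2-3-1, expanding outward from the peak — single-peaked.
Group 2 (peak Singh at position 3): ranking walks positions 3-2-1, expanding outward from the peak — single-peaked.
Group 3: ranking walks positions 1-3-2; Singh is ranked above Novak even though Novak lies between Singh and the peak Diaz on the axis — preferences dip and rise again. Not single-peaked.
Group 3 violates single-peakedness, so the profile is not single-peaked on this axis.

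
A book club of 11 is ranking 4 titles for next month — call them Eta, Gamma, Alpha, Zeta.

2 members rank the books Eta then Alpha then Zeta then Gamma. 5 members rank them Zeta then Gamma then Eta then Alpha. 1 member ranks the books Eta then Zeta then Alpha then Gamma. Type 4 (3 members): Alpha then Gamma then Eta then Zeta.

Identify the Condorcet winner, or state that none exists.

none

Check each pair by majority over 11 ballots:
Eta vs Gamma: 3 to 8, Gamma.
Eta vs Alpha: 2+5+1 = 8 for Eta, 3 for Alpha — Eta by 8–3.
Eta vs Zeta: Eta is ranked higher on 2+1+3 = 6 ballots, Zeta on 5. Eta wins 6–5.
Gamma vs Alpha: 5 for Gamma, 6 for Alpha — Alpha by 6–5.
Gamma vs Zeta: 3 to 8, Zeta.
Alpha vs Zeta: 5 to 6, Zeta.
Every book loses at least once (Eta loses to Gamma; Gamma loses to Alpha; Alpha loses to Eta; Zeta loses to Eta). The majority relation contains the cycle Eta beats Alpha beats Gamma beats Eta, so there is no Condorcet winner.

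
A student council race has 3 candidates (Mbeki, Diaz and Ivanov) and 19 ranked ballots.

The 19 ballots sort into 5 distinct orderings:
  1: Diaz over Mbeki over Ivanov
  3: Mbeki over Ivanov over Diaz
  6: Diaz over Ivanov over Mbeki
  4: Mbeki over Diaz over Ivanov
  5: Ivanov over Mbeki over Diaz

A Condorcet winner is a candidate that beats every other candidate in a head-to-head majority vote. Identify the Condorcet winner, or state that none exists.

none

Head-to-head results (19 voters):
Mbeki vs Diaz: Mbeki preferred on 3+4+5 = 12 ballots; Mbeki wins 12–7.
Mbeki vs Ivanov: 1+3+4 = 8 for Mbeki, 11 for Ivanov — Ivanov by 11–8.
Diaz vs Ivanov: Diaz is ranked higher on 1+6+4 = 11 ballots, Ivanov on 8. Diaz wins 11–8.
Every candidate loses at least once (Mbeki loses to Ivanov; Diaz loses to Mbeki; Ivanov loses to Diaz). The majority relation contains the cycle Mbeki > Diaz > Ivanov > Mbeki, so there is no Condorcet winner.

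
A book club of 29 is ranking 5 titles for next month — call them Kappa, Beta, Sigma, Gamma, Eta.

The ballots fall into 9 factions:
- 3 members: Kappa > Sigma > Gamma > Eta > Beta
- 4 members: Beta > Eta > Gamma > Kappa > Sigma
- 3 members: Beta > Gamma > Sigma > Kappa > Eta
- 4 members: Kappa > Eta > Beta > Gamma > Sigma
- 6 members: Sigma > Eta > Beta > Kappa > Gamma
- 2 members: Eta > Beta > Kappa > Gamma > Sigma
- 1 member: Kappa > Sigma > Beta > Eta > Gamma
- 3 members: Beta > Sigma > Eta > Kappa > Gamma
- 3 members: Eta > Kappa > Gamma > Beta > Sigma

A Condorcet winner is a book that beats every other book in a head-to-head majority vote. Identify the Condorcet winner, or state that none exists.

Check each pair by majority over 29 ballots:
Kappa vs Beta: 3+4+1+3 = 11 for Kappa, 18 for Beta — Beta by 18–11.
Kappa vs Sigma: 3+4+4+2+1+3 = 17 for Kappa, 12 for Sigma — Kappa by 17–12.
Kappa vs Gamma: 22 for Kappa, 7 for Gamma — Kappa by 22–7.
Kappa vs Eta: 3+3+4+1 = 11 for Kappa, 18 for Eta — Eta by 18–11.
Beta vs Sigma: 19 to 10, Beta.
Beta vs Gamma: 23 to 6, Beta.
Beta vs Eta: 11 to 18, Eta.
Sigma vs Gamma: Sigma is ranked higher on 3+6+1+3 = 13 ballots, Gamma on 16. Gamma wins 16–13.
Sigma vs Eta: Sigma is ranked higher on 3+3+6+1+3 = 16 ballots, Eta on 13. Sigma wins 16–13.
Gamma vs Eta: Gamma is ranked higher on 3+3 = 6 ballots, Eta on 23. Eta wins 23–6.
No book is unbeaten: Kappa loses to Beta; Beta loses to Eta; Sigma loses to Kappa; Gamma loses to Kappa; Eta loses to Sigma. In particular Kappa > Sigma > Eta > Kappa is a majority cycle — no Condorcet winner exists.

none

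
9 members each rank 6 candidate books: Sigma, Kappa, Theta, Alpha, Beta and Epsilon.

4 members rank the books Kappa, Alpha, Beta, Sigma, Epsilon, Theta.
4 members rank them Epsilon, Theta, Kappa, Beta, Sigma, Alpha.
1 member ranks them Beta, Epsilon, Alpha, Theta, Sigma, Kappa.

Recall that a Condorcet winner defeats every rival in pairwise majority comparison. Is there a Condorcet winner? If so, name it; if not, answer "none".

Check each pair by majority over 9 ballots:
Sigma vs Kappa: Sigma preferred on 1 ballot; Kappa wins 8–1.
Sigma vs Theta: Theta, 5–4.
Sigma vs Alpha: 4 to 5, Alpha.
Sigma vs Beta: Beta wins 9–0.
Sigma vs Epsilon: 4 to 5, Epsilon.
Kappa–Theta: Theta 5–4.
Kappa–Alpha: Kappa 8–1.
Kappa vs Beta: 8 to 1, Kappa.
Kappa vs Epsilon: 4 for Kappa, 5 for Epsilon — Epsilon by 5–4.
Theta vs Alpha: Alpha, 5–4.
Theta vs Beta: 4 to 5, Beta.
Theta vs Epsilon: Epsilon, 9–0.
Alpha vs Beta: Beta wins 5–4.
Alpha vs Epsilon: Epsilon, 5–4.
Beta vs Epsilon: Beta preferred on 4+1 = 5 ballots; Beta wins 5–4.
Every book loses at least once (Sigma loses to Kappa; Kappa loses to Theta; Theta loses to Alpha; Alpha loses to Kappa; Beta loses to Kappa; Epsilon loses to Beta). The majority relation contains the cycle Kappa > Alpha > Theta > Kappa, so there is no Condorcet winner.

none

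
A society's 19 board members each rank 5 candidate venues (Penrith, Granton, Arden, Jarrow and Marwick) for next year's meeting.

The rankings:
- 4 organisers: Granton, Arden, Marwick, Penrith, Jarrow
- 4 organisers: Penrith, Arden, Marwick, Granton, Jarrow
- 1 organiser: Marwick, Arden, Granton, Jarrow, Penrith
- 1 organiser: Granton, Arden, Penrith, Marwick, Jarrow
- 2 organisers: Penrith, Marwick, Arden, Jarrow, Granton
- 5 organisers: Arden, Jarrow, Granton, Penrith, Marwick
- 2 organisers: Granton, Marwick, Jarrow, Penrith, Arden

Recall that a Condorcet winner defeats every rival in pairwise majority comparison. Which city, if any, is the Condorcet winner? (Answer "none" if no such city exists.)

Head-to-head results (19 organisers):
Penrith vs Granton: Penrith is ranked higher on 4+2 = 6 ballots, Granton on 13. Granton wins 13–6.
Penrith–Arden: Arden 11–8.
Penrith vs Jarrow: 4+4+1+2 = 11 for Penrith, 8 for Jarrow — Penrith by 11–8.
Penrith vs Marwick: Penrith is ranked higher on 4+1+2+5 = 12 ballots, Marwick on 7. Penrith wins 12–7.
Granton vs Arden: Arden, 12–7.
Granton–Jarrow: Granton 12–7.
Granton vs Marwick: Granton, 12–7.
Arden vs Jarrow: Arden, 17–2.
Arden vs Marwick: Arden wins 14–5.
Jarrow vs Marwick: Jarrow preferred on 5 ballots; Marwick wins 14–5.
Arden defeats every rival head-to-head and is the Condorcet winner.

Arden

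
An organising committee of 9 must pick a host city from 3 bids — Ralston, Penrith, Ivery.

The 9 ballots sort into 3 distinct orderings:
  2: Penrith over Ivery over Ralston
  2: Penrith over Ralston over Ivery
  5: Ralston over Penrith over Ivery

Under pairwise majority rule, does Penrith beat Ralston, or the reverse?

Ralston

Ballots ranking Penrith above Ralston: 2 + 2 = 4.
Ballots ranking Ralston above Penrith: 9 − 4 = 5.
Ralston wins the head-to-head 5–4.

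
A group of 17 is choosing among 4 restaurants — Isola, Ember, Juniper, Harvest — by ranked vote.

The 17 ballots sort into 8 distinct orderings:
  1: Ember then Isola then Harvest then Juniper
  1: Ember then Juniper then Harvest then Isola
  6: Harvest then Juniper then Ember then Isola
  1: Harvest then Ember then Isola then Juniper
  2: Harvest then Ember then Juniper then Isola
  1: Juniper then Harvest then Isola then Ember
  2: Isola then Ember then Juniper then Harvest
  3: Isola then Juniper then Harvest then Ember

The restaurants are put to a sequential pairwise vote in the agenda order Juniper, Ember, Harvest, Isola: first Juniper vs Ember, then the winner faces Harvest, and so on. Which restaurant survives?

Harvest

Round 1: Juniper vs Ember — 10–7, Juniper advances.
Round 2: Juniper vs Harvest — 7–10, Harvest advances.
Round 3: Harvest vs Isola — 11–6, Harvest advances.
Harvest survives the agenda.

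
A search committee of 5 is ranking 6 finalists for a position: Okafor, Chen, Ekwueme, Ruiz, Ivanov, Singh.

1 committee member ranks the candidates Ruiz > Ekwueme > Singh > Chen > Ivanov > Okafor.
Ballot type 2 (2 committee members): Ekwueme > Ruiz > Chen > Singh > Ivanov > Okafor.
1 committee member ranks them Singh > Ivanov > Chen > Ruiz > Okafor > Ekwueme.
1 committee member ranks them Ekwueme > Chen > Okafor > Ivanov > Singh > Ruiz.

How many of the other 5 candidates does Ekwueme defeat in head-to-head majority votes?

Ekwueme against each rival (5 committee members):
Ekwueme vs Okafor: Ekwueme is ranked higher on 1+2+1 = 4 ballots, Okafor on 1. Ekwueme wins 4–1.
Ekwueme vs Chen: Ekwueme wins 4–1.
Ekwueme vs Ruiz: Ekwueme wins 3–2.
Ekwueme vs Ivanov: Ekwueme wins 4–1.
Ekwueme–Singh: Ekwueme 4–1.
Ekwueme beats Okafor, Chen, Ruiz, Ivanov, Singh — 5 pairwise wins.

5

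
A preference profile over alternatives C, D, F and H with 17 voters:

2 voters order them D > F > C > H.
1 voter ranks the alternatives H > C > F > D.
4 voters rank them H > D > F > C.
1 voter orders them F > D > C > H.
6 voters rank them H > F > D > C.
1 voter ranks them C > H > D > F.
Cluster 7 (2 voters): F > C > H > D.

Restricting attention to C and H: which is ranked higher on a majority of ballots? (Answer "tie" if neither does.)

Ballots ranking C above H: 2 + 1 + 1 + 2 = 6.
Ballots ranking H above C: 17 − 6 = 11.
H wins the head-to-head 11–6.

H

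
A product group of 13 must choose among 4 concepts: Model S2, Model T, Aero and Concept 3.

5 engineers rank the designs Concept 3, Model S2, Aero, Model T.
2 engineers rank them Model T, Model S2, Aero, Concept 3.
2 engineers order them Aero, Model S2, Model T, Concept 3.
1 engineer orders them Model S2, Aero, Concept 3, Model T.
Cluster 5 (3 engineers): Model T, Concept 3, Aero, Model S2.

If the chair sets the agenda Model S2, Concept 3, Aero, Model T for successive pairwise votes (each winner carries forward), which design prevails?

Round 1: Model S2 vs Concept 3 — 5–8, Concept 3 advances.
Round 2: Concept 3 vs Aero — 8–5, Concept 3 advances.
Round 3: Concept 3 vs Model T — 6–7, Model T advances.
The agenda winner is Model T.

Model T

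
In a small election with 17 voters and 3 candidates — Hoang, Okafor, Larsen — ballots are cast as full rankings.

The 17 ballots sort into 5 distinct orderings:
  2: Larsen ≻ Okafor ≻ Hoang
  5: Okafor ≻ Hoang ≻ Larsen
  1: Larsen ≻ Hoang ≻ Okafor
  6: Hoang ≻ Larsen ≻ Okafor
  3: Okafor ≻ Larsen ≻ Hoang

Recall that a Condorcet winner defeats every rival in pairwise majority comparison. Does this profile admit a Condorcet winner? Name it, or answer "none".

none

Check each pair by majority over 17 ballots:
Hoang vs Okafor: Hoang is ranked higher on 1+6 = 7 ballots, Okafor on 10. Okafor wins 10–7.
Hoang vs Larsen: Hoang is ranked higher on 5+6 = 11 ballots, Larsen on 6. Hoang wins 11–6.
Okafor vs Larsen: 8 to 9, Larsen.
Each candidate drops at least one matchup (Hoang loses to Okafor; Okafor loses to Larsen; Larsen loses to Hoang); the cycle Hoang > Larsen > Okafor > Hoang rules out a Condorcet winner.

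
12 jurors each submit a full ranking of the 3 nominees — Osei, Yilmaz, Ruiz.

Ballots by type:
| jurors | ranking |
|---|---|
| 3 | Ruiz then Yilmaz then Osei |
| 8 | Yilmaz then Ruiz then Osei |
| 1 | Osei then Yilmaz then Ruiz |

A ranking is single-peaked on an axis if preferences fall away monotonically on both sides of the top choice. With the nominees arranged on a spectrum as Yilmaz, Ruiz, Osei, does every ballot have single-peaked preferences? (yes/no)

no

Axis positions: Yilmaz=1, Ruiz=2, Osei=3.
Type 1 (peak Ruiz at position 2): ranking walks positions 2-1-3, expanding outward from the peak — single-peaked.
Type 2 (peak Yilmaz at position 1): ranking walks positions 1-2-3, expanding outward from the peak — single-peaked.
Type 3: ranking walks positions 3-1-2; Yilmaz is ranked above Ruiz even though Ruiz lies between Yilmaz and the peak Osei on the axis — preferences dip and rise again. Not single-peaked.
Type 3 violates single-peakedness, so the profile is not single-peaked on this axis.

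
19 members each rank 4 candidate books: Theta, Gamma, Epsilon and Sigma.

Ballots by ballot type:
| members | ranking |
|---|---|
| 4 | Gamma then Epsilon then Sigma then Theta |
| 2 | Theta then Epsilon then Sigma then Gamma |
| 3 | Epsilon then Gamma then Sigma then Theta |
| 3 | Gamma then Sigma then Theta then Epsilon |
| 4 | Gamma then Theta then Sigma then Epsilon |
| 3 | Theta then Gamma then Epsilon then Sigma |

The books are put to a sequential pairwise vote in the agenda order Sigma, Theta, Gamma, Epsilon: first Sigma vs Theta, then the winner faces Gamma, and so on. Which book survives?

Gamma

Round 1: Sigma vs Theta — 10–9, Sigma advances.
Round 2: Sigma vs Gamma — 2–17, Gamma advances.
Round 3: Gamma vs Epsilon — 14–5, Gamma advances.
Gamma survives the agenda.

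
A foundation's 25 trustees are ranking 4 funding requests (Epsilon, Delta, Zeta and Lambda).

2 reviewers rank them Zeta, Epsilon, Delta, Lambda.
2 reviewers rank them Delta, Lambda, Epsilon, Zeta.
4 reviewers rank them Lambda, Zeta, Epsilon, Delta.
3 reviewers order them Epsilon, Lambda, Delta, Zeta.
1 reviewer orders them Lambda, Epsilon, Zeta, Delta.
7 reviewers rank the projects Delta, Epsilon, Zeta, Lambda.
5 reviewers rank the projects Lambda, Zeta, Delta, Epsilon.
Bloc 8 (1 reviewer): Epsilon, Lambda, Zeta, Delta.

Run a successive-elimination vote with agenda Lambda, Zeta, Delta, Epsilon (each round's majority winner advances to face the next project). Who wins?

Epsilon

Round 1: Lambda vs Zeta — 16–9, Lambda advances.
Round 2: Lambda vs Delta — 14–11, Lambda advances.
Round 3: Lambda vs Epsilon — 12–13, Epsilon advances.
The agenda winner is Epsilon.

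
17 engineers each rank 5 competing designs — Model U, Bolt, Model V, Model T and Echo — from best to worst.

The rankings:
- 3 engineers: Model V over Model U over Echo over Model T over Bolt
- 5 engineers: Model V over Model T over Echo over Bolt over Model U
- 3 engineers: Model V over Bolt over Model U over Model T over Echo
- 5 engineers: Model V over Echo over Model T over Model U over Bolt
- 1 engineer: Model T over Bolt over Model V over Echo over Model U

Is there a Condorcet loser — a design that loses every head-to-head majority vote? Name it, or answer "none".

Model U

Head-to-head results (17 engineers):
Model U vs Bolt: 8 to 9, Bolt.
Model U vs Model V: 0 to 17, Model V.
Model U–Model T: Model T 11–6.
Model U vs Echo: 6 to 11, Echo.
Bolt vs Model V: 1 for Bolt, 16 for Model V — Model V by 16–1.
Bolt vs Model T: 3 for Bolt, 14 for Model T — Model T by 14–3.
Bolt vs Echo: 4 to 13, Echo.
Model V vs Model T: Model V wins 16–1.
Model V vs Echo: Model V, 17–0.
Model T–Echo: Model T 9–8.
Model U is beaten in every head-to-head and is the Condorcet loser.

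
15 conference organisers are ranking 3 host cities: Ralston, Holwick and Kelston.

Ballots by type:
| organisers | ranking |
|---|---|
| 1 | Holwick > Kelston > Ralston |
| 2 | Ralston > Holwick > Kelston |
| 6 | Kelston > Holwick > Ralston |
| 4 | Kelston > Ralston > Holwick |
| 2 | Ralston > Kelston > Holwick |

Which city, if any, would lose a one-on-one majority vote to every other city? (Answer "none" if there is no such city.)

Head-to-head results (15 organisers):
Ralston vs Holwick: Ralston is ranked higher on 2+4+2 = 8 ballots, Holwick on 7. Ralston wins 8–7.
Ralston vs Kelston: Ralston preferred on 2+2 = 4 ballots; Kelston wins 11–4.
Holwick vs Kelston: Kelston, 12–3.
Only Holwick has no wins; Holwick is the Condorcet loser.

Holwick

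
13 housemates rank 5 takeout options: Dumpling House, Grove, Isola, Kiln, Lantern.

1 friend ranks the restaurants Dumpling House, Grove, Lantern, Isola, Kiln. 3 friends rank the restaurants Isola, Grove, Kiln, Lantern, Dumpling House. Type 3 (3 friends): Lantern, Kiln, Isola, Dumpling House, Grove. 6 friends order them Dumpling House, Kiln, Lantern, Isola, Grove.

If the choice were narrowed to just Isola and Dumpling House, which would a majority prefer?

Dumpling House

Ballots ranking Isola above Dumpling House: 3 + 3 = 6.
Ballots ranking Dumpling House above Isola: 13 − 6 = 7.
Dumpling House wins the head-to-head 7–6.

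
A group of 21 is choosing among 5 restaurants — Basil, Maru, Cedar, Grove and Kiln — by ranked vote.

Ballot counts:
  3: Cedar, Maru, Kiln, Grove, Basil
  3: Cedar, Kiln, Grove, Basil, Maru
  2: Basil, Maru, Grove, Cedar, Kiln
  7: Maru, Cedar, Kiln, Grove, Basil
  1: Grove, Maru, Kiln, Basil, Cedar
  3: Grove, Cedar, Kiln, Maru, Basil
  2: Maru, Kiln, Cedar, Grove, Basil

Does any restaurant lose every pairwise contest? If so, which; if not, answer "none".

Basil

Pairwise majorities:
Basil vs Maru: Basil preferred on 3+2 = 5 ballots; Maru wins 16–5.
Basil–Cedar: Cedar 18–3.
Basil–Grove: Grove 19–2.
Basil–Kiln: Kiln 19–2.
Maru vs Cedar: Maru, 12–9.
Maru–Grove: Maru 14–7.
Maru vs Kiln: Maru preferred on 3+2+7+1+2 = 15 ballots; Maru wins 15–6.
Cedar vs Grove: Cedar, 15–6.
Cedar–Kiln: Cedar 18–3.
Grove vs Kiln: Grove preferred on 2+1+3 = 6 ballots; Kiln wins 15–6.
Basil loses to every other restaurant — it is the Condorcet loser.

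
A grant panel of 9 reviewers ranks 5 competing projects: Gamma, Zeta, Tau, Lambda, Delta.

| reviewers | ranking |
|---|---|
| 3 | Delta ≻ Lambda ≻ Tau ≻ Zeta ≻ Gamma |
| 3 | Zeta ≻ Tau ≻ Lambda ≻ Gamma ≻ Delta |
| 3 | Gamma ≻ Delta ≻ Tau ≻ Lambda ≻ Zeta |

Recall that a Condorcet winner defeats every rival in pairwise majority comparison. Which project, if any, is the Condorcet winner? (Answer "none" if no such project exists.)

none

Head-to-head results (9 reviewers):
Gamma vs Zeta: Zeta wins 6–3.
Gamma vs Tau: Tau, 6–3.
Gamma–Lambda: Lambda 6–3.
Gamma vs Delta: Gamma, 6–3.
Zeta vs Tau: Tau wins 6–3.
Zeta–Lambda: Lambda 6–3.
Zeta vs Delta: Delta, 6–3.
Tau vs Lambda: Tau, 6–3.
Tau vs Delta: Delta wins 6–3.
Lambda–Delta: Delta 6–3.
Every project loses at least once (Gamma loses to Zeta; Zeta loses to Tau; Tau loses to Delta; Lambda loses to Tau; Delta loses to Gamma). The majority relation contains the cycle Gamma beats Delta beats Zeta beats Gamma, so there is no Condorcet winner.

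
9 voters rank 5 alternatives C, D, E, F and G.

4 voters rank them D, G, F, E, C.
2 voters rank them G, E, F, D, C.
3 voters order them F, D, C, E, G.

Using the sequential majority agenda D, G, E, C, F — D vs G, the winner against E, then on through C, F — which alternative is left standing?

Round 1: D vs G — 7–2, D advances.
Round 2: D vs E — 7–2, D advances.
Round 3: D vs C — 9–0, D advances.
Round 4: D vs F — 4–5, F advances.
F survives the agenda.

F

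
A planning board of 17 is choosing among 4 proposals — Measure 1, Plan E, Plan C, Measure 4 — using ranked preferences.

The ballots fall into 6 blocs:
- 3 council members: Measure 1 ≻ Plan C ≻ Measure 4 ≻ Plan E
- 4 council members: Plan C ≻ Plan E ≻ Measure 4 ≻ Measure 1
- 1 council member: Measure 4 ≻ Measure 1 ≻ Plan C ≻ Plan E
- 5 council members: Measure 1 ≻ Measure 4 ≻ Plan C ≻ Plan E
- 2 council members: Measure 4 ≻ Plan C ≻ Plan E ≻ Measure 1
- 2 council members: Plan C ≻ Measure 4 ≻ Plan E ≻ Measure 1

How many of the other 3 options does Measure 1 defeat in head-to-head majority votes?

2

Measure 1 against each rival (17 council members):
Measure 1 vs Plan E: 3+1+5 = 9 for Measure 1, 8 for Plan E — Measure 1 by 9–8.
Measure 1 vs Plan C: 3+1+5 = 9 for Measure 1, 8 for Plan C — Measure 1 by 9–8.
Measure 1–Measure 4: Measure 4 9–8.
Measure 1 beats Plan E, Plan C; loses to Measure 4 — 2 pairwise wins.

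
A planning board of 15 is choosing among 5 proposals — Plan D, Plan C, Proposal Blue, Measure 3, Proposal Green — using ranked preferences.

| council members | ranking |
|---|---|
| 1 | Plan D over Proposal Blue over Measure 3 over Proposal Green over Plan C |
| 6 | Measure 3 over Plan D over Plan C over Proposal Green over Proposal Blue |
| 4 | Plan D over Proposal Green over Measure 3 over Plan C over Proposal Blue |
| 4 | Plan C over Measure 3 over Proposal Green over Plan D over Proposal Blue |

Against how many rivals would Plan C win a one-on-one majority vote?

2

Plan C against each rival (15 council members):
Plan C vs Plan D: Plan D, 11–4.
Plan C vs Proposal Blue: Plan C wins 14–1.
Plan C vs Measure 3: Measure 3 wins 11–4.
Plan C vs Proposal Green: Plan C, 10–5.
Plan C beats Proposal Blue, Proposal Green; loses to Plan D, Measure 3 — 2 pairwise wins.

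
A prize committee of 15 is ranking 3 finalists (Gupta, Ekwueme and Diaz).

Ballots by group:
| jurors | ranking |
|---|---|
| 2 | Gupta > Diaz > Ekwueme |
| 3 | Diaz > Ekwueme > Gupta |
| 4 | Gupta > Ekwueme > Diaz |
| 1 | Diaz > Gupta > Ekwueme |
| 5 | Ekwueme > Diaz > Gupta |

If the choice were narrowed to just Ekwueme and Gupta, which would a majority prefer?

Ekwueme

Ballots ranking Ekwueme above Gupta: 3 + 5 = 8.
Ballots ranking Gupta above Ekwueme: 15 − 8 = 7.
Ekwueme wins the head-to-head 8–7.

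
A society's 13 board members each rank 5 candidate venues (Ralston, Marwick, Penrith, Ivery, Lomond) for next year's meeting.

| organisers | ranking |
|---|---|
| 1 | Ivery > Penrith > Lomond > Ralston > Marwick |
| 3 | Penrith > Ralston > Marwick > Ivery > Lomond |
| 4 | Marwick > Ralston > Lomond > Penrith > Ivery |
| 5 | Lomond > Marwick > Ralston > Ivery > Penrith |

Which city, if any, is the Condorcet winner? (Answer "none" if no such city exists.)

Pairwise majorities:
Ralston vs Marwick: Ralston is ranked higher on 1+3 = 4 ballots, Marwick on 9. Marwick wins 9–4.
Ralston vs Penrith: Ralston preferred on 4+5 = 9 ballots; Ralston wins 9–4.
Ralston vs Ivery: Ralston is ranked higher on 3+4+5 = 12 ballots, Ivery on 1. Ralston wins 12–1.
Ralston vs Lomond: Ralston preferred on 3+4 = 7 ballots; Ralston wins 7–6.
Marwick vs Penrith: Marwick preferred on 4+5 = 9 ballots; Marwick wins 9–4.
Marwick vs Ivery: 12 to 1, Marwick.
Marwick vs Lomond: 3+4 = 7 for Marwick, 6 for Lomond — Marwick by 7–6.
Penrith vs Ivery: Penrith preferred on 3+4 = 7 ballots; Penrith wins 7–6.
Penrith vs Lomond: 4 to 9, Lomond.
Ivery vs Lomond: 4 to 9, Lomond.
Marwick defeats every rival head-to-head and is the Condorcet winner.

Marwick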